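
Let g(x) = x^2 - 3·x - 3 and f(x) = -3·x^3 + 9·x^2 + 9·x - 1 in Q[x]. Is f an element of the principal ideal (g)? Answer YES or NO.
In Q[x] the ideal (g) consists of all multiples of g, so f ∈ (g) iff g | f, i.e. iff the remainder of f on division by g is 0. Divide f by g (g is monic, so eliminate the leading term of the running remainder at each step):
  leading term -3·x^3: subtract (-3·x)·g(x) = -3·x^3 + 9·x^2 + 9·x, leaving -1
The remainder r(x) = -1 ≠ 0 (and deg r < deg g), so g ∤ f, i.e. f ∉ (g).

Final answer: NO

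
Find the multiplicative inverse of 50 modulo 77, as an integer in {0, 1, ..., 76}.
Apply the extended Euclidean algorithm to (77, 50), tracking rows (r, s, t) with s·77 + t·50 = r. Each division r_prev = q·r_cur + r_new produces the new row as (previous row) − q·(current row):
  row A: (77, 1, 0)   [1·77 + 0·50 = 77]
  row B: (50, 0, 1)   [0·77 + 1·50 = 50]
  77 = 1·50 + 27   → row C = row A − 1·row B = (27, 1, −1)   [check: 1·77 − 1·50 = 27]
  50 = 1·27 + 23   → row D = row B − 1·row C = (23, −1, 2)   [check: −1·77 + 2·50 = 23]
  27 = 1·23 + 4   → row E = row C − 1·row D = (4, 2, −3)   [check: 2·77 − 3·50 = 4]
  23 = 5·4 + 3   → row F = row D − 5·row E = (3, −11, 17)   [check: −11·77 + 17·50 = 3]
  4 = 1·3 + 1   → row G = row E − 1·row F = (1, 13, −20)   [check: 13·77 − 20·50 = 1]
  3 = 3·1 + 0   → remainder 0, stop. gcd = 1 (last nonzero row G).
The gcd is 1, so 50 is invertible mod 77. The last nonzero row gives 13·77 − 20·50 = 1, so t = −20. So 50^(−1) ≡ −20 ≡ 57 (mod 77). Verify: 50 · 57 = 2850 ≡ 1 (mod 77). ✓

Final answer: 50^(−1) ≡ 57 (mod 77)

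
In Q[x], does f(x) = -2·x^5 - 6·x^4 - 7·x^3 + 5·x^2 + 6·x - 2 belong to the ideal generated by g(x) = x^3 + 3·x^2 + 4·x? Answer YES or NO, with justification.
In Q[x] the ideal (g) consists of all multiples of g, so f ∈ (g) iff g | f, i.e. iff the remainder of f on division by g is 0. Divide f by g (g is monic, so eliminate the leading term of the running remainder at each step):
  leading term -2·x^5: subtract (-2·x^2)·g(x) = -2·x^5 - 6·x^4 - 8·x^3, leaving x^3 + 5·x^2 + 6·x - 2
  leading term x^3: subtract (1)·g(x) = x^3 + 3·x^2 + 4·x, leaving 2·x^2 + 2·x - 2
The remainder r(x) = 2·x^2 + 2·x - 2 ≠ 0 (and deg r < deg g), so g ∤ f, i.e. f ∉ (g).

Final answer: NO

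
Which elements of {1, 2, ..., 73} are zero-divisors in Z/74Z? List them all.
nonzero zero-divisors of Z/74Z = {2, 4, 6, 8, 10, 12, 14, 16, 18, 20, 22, 24, 26, 28, 30, 32, 34, 36, 37, 38, 40, 42, 44, 46, 48, 50, 52, 54, 56, 58, 60, 62, 64, 66, 68, 70, 72}

An element a ∈ Z/74Z (with a ≠ 0) is a zero-divisor iff gcd(a, 74) > 1 (because a is a unit precisely when gcd(a, n) = 1, and in Z/nZ every nonzero, non-unit element is a zero-divisor). Scan a = 1, ..., 73 and keep those with gcd(a, 74) > 1:
  gcd(2, 74) = 2, gcd(4, 74) = 2, gcd(6, 74) = 2, gcd(8, 74) = 2, gcd(10, 74) = 2, gcd(12, 74) = 2, gcd(14, 74) = 2, gcd(16, 74) = 2, gcd(18, 74) = 2, gcd(20, 74) = 2, gcd(22, 74) = 2, gcd(24, 74) = 2, gcd(26, 74) = 2, gcd(28, 74) = 2, gcd(30, 74) = 2, gcd(32, 74) = 2, gcd(34, 74) = 2, gcd(36, 74) = 2, gcd(37, 74) = 37, gcd(38, 74) = 2, gcd(40, 74) = 2, gcd(42, 74) = 2, gcd(44, 74) = 2, gcd(46, 74) = 2, gcd(48, 74) = 2, gcd(50, 74) = 2, gcd(52, 74) = 2, gcd(54, 74) = 2, gcd(56, 74) = 2, gcd(58, 74) = 2, gcd(60, 74) = 2, gcd(62, 74) = 2, gcd(64, 74) = 2, gcd(66, 74) = 2, gcd(68, 74) = 2, gcd(70, 74) = 2, gcd(72, 74) = 2.
All other a ∈ {1, ..., 73} have gcd(a, 74) = 1 and are units. So the nonzero zero-divisors are exactly the 37 values of a appearing in this scan.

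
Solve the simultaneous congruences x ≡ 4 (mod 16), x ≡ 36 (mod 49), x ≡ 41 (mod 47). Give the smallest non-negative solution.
x ≡ 24340 (mod 36848); the representative in [0, 36848) is 24340

The moduli 16, 49, 47 are pairwise coprime, so by the CRT there is a unique solution mod 16·49·47 = 36848.
Solve by successive substitution. Start with x ≡ 4 (mod 16).
  Combine with x ≡ 36 (mod 49): write x = 4 + 16·t and require 4 + 16·t ≡ 36 (mod 49), i.e. 16·t ≡ 36 − 4 ≡ 32 (mod 49). Since 16^(−1) ≡ 46 (mod 49), t ≡ 46·32 ≡ 2 (mod 49). So x ≡ 4 + 16·2 = 36 (mod 784).
  Combine with x ≡ 41 (mod 47): write x = 36 + 784·t and require 36 + 784·t ≡ 41 (mod 47), i.e. 784·t ≡ 41 − 36 ≡ 5 (mod 47). Since 784^(−1) ≡ 25 (mod 47) (784 ≡ 32 (mod 47)), t ≡ 25·5 ≡ 31 (mod 47). So x ≡ 36 + 784·31 = 24340 (mod 36848).
Unique solution in [0, 36848): x = 24340.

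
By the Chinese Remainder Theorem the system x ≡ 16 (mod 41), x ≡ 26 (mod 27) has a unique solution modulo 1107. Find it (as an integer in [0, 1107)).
The moduli 41, 27 are pairwise coprime, so by the CRT there is a unique solution mod 41·27 = 1107.
Solve by successive substitution. Start with x ≡ 16 (mod 41).
  Combine with x ≡ 26 (mod 27): write x = 16 + 41·t and require 16 + 41·t ≡ 26 (mod 27), i.e. 41·t ≡ 26 − 16 ≡ 10 (mod 27). Since 41^(−1) ≡ 2 (mod 27) (41 ≡ 14 (mod 27)), t ≡ 2·10 ≡ 20 (mod 27). So x ≡ 16 + 41·20 = 836 (mod 1107).
Unique solution in [0, 1107): x = 836.

Final answer: x ≡ 836 (mod 1107); the representative in [0, 1107) is 836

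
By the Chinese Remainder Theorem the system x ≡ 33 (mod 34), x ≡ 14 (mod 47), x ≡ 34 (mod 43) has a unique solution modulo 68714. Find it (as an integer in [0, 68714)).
x ≡ 12375 (mod 68714); the representative in [0, 68714) is 12375

The moduli 34, 47, 43 are pairwise coprime, so by the CRT there is a unique solution mod 34·47·43 = 68714.
Solve by successive substitution. Start with x ≡ 33 (mod 34).
  Combine with x ≡ 14 (mod 47): write x = 33 + 34·t and require 33 + 34·t ≡ 14 (mod 47), i.e. 34·t ≡ 14 − 33 ≡ 28 (mod 47). Since 34^(−1) ≡ 18 (mod 47), t ≡ 18·28 ≡ 34 (mod 47). So x ≡ 33 + 34·34 = 1189 (mod 1598).
  Combine with x ≡ 34 (mod 43): write x = 1189 + 1598·t and require 1189 + 1598·t ≡ 34 (mod 43), i.e. 1598·t ≡ 34 − 1189 ≡ 6 (mod 43). Since 1598^(−1) ≡ 37 (mod 43) (1598 ≡ 7 (mod 43)), t ≡ 37·6 ≡ 7 (mod 43). So x ≡ 1189 + 1598·7 = 12375 (mod 68714).
Unique solution in [0, 68714): x = 12375.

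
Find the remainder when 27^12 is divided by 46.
Use repeated squaring. Binary(12) = 1100. Walk through the bits of the exponent 12 left-to-right: at each bit after the leading one, square the running value, then multiply by 27 if the bit is 1 (always reducing mod 46):
  bit 1 = 1 (leading): start with 27.
  bit 2 = 1: square 27^2 = 729 ≡ 39; bit is 1, so multiply 39·27 = 1053 ≡ 41 (mod 46).
  bit 3 = 0: square 41^2 = 1681 ≡ 25 (mod 46).
  bit 4 = 0: square 25^2 = 625 ≡ 27 (mod 46).
Final value: 27^12 ≡ 27 (mod 46).

Final answer: 27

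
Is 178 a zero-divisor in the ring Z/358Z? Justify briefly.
gcd(178, 358) = 2 > 1, so 178 is not a unit in Z/358Z. In Z/nZ every nonzero non-unit is a zero-divisor: explicitly, take b = 358/gcd = 179 ≠ 0 (mod 358); then 178·179 = 31862 = 89·358, i.e. 178·179 ≡ 0 (mod 358). So 178 is a zero-divisor.

Final answer: YES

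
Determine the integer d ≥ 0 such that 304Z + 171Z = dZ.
(304, 171) = (19); d = 19

In the PID Z, (a, b) is generated by gcd(a, b). Compute gcd(304, 171) with the extended Euclidean algorithm, tracking rows (r, s, t) with s·304 + t·171 = r:
  row A: (304, 1, 0)   [1·304 + 0·171 = 304]
  row B: (171, 0, 1)   [0·304 + 1·171 = 171]
  304 = 1·171 + 133   → row C = row A − 1·row B = (133, 1, −1)   [check: 1·304 − 1·171 = 133]
  171 = 1·133 + 38   → row D = row B − 1·row C = (38, −1, 2)   [check: −1·304 + 2·171 = 38]
  133 = 3·38 + 19   → row E = row C − 3·row D = (19, 4, −7)   [check: 4·304 − 7·171 = 19]
  38 = 2·19 + 0   → remainder 0, stop. gcd = 19 (last nonzero row E).
So gcd(304, 171) = 19, with Bézout identity 4·304 − 7·171 = 19. Containment (⊇): the Bézout identity exhibits 19 as an element of (304, 171), giving (19) ⊆ (304, 171). Containment (⊆): since 19 | 304 and 19 | 171 (304 = 19·16, 171 = 19·9), every Z-linear combination of 304 and 171 is divisible by 19, so (304, 171) ⊆ (19). Therefore (304, 171) = (19), d = 19.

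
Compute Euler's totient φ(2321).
φ is multiplicative, with φ(p^e) = p^e − p^(e−1). Factorise 2321 = 11 · 211. Then
  φ(2321) = (11 − 1) · (211 − 1) = 10 · 210 = 2100.

Final answer: φ(2321) = 2100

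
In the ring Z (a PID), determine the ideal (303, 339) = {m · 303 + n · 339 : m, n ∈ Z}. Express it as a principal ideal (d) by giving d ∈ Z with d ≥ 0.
(303, 339) = (3); d = 3

In the PID Z, (a, b) is generated by gcd(a, b). Compute gcd(339, 303) with the extended Euclidean algorithm, tracking rows (r, s, t) with s·339 + t·303 = r:
  row A: (339, 1, 0)   [1·339 + 0·303 = 339]
  row B: (303, 0, 1)   [0·339 + 1·303 = 303]
  339 = 1·303 + 36   → row C = row A − 1·row B = (36, 1, −1)   [check: 1·339 − 1·303 = 36]
  303 = 8·36 + 15   → row D = row B − 8·row C = (15, −8, 9)   [check: −8·339 + 9·303 = 15]
  36 = 2·15 + 6   → row E = row C − 2·row D = (6, 17, −19)   [check: 17·339 − 19·303 = 6]
  15 = 2·6 + 3   → row F = row D − 2·row E = (3, −42, 47)   [check: −42·339 + 47·303 = 3]
  6 = 2·3 + 0   → remainder 0, stop. gcd = 3 (last nonzero row F).
So gcd(303, 339) = 3, with Bézout identity −42·339 + 47·303 = 3. Containment (⊇): the Bézout identity exhibits 3 as an element of (303, 339), giving (3) ⊆ (303, 339). Containment (⊆): since 3 | 303 and 3 | 339 (303 = 3·101, 339 = 3·113), every Z-linear combination of 303 and 339 is divisible by 3, so (303, 339) ⊆ (3). Therefore (303, 339) = (3), d = 3.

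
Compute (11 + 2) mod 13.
Both summands are already reduced mod 13. 11 + 2 = 13; 13 = 1·13 + 0, so (11 + 2) mod 13 = 0.

Final answer: 0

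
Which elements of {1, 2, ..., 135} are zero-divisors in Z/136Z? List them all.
An element a ∈ Z/136Z (with a ≠ 0) is a zero-divisor iff gcd(a, 136) > 1 (because a is a unit precisely when gcd(a, n) = 1, and in Z/nZ every nonzero, non-unit element is a zero-divisor). Scan a = 1, ..., 135 and keep those with gcd(a, 136) > 1:
  gcd(2, 136) = 2, gcd(4, 136) = 4, gcd(6, 136) = 2, gcd(8, 136) = 8, gcd(10, 136) = 2, gcd(12, 136) = 4, gcd(14, 136) = 2, gcd(16, 136) = 8, gcd(17, 136) = 17, gcd(18, 136) = 2, gcd(20, 136) = 4, gcd(22, 136) = 2, gcd(24, 136) = 8, gcd(26, 136) = 2, gcd(28, 136) = 4, gcd(30, 136) = 2, gcd(32, 136) = 8, gcd(34, 136) = 34, gcd(36, 136) = 4, gcd(38, 136) = 2, gcd(40, 136) = 8, gcd(42, 136) = 2, gcd(44, 136) = 4, gcd(46, 136) = 2, gcd(48, 136) = 8, gcd(50, 136) = 2, gcd(51, 136) = 17, gcd(52, 136) = 4, gcd(54, 136) = 2, gcd(56, 136) = 8, gcd(58, 136) = 2, gcd(60, 136) = 4, gcd(62, 136) = 2, gcd(64, 136) = 8, gcd(66, 136) = 2, gcd(68, 136) = 68, gcd(70, 136) = 2, gcd(72, 136) = 8, gcd(74, 136) = 2, gcd(76, 136) = 4, gcd(78, 136) = 2, gcd(80, 136) = 8, gcd(82, 136) = 2, gcd(84, 136) = 4, gcd(85, 136) = 17, gcd(86, 136) = 2, gcd(88, 136) = 8, gcd(90, 136) = 2, gcd(92, 136) = 4, gcd(94, 136) = 2, gcd(96, 136) = 8, gcd(98, 136) = 2, gcd(100, 136) = 4, gcd(102, 136) = 34, gcd(104, 136) = 8, gcd(106, 136) = 2, gcd(108, 136) = 4, gcd(110, 136) = 2, gcd(112, 136) = 8, gcd(114, 136) = 2, gcd(116, 136) = 4, gcd(118, 136) = 2, gcd(119, 136) = 17, gcd(120, 136) = 8, gcd(122, 136) = 2, gcd(124, 136) = 4, gcd(126, 136) = 2, gcd(128, 136) = 8, gcd(130, 136) = 2, gcd(132, 136) = 4, gcd(134, 136) = 2.
All other a ∈ {1, ..., 135} have gcd(a, 136) = 1 and are units. So the nonzero zero-divisors are exactly the 71 values of a appearing in this scan.

Final answer: nonzero zero-divisors of Z/136Z = {2, 4, 6, 8, 10, 12, 14, 16, 17, 18, 20, 22, 24, 26, 28, 30, 32, 34, 36, 38, 40, 42, 44, 46, 48, 50, 51, 52, 54, 56, 58, 60, 62, 64, 66, 68, 70, 72, 74, 76, 78, 80, 82, 84, 85, 86, 88, 90, 92, 94, 96, 98, 100, 102, 104, 106, 108, 110, 112, 114, 116, 118, 119, 120, 122, 124, 126, 128, 130, 132, 134}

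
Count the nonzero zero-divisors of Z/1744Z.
Z/1744Z has 879 nonzero zero-divisors

In Z/1744Z each nonzero element is either a unit (gcd with 1744 is 1) or a zero-divisor (gcd > 1). The number of units is φ(1744): factorise 1744 = 2^4 · 109, so φ(1744) = (2^4 − 2^3) · (109 − 1) = 8 · 108 = 864. The nonzero elements number 1744 − 1 = 1743. Hence the nonzero zero-divisors number 1743 − 864 = 879.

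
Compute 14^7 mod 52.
Use repeated squaring. Binary(7) = 111. Walk through the bits of the exponent 7 left-to-right: at each bit after the leading one, square the running value, then multiply by 14 if the bit is 1 (always reducing mod 52):
  bit 1 = 1 (leading): start with 14.
  bit 2 = 1: square 14^2 = 196 ≡ 40; bit is 1, so multiply 40·14 = 560 ≡ 40 (mod 52).
  bit 3 = 1: square 40^2 = 1600 ≡ 40; bit is 1, so multiply 40·14 = 560 ≡ 40 (mod 52).
Final value: 14^7 ≡ 40 (mod 52).

Final answer: 40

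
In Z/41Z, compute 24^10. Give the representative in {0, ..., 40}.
Use repeated squaring. Binary(10) = 1010. Walk through the bits of the exponent 10 left-to-right: at each bit after the leading one, square the running value, then multiply by 24 if the bit is 1 (always reducing mod 41):
  bit 1 = 1 (leading): start with 24.
  bit 2 = 0: square 24^2 = 576 ≡ 2 (mod 41).
  bit 3 = 1: square 2^2 = 4; bit is 1, so multiply 4·24 = 96 ≡ 14 (mod 41).
  bit 4 = 0: square 14^2 = 196 ≡ 32 (mod 41).
Final value: 24^10 ≡ 32 (mod 41).

Final answer: 32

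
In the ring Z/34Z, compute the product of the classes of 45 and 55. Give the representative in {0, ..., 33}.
Reduce the factors first: 45 ≡ 11, 55 ≡ 21 (mod 34), so 45 · 55 ≡ 11 · 21 (mod 34). 11 · 21 = 231. Dividing by 34: 231 = 6·34 + 27. So (45 · 55) mod 34 = 27.

Final answer: 27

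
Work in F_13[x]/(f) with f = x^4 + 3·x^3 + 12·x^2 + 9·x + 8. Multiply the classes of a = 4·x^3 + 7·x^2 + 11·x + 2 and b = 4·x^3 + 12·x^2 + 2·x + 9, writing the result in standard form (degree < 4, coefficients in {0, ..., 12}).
Multiply as integer polynomials: a · b = 16·x^6 + 76·x^5 + 136·x^4 + 190·x^3 + 109·x^2 + 103·x + 18. Reducing coefficients mod 13: a · b ≡ 3·x^6 + 11·x^5 + 6·x^4 + 8·x^3 + 5·x^2 + 12·x + 5. Now divide by f(x) = x^4 + 3·x^3 + 12·x^2 + 9·x + 8 in F_13[x], eliminating the leading term at each step:
  leading term 3·x^6: subtract (3·x^2)·f(x) = 3·x^6 + 9·x^5 + 10·x^4 + x^3 + 11·x^2, leaving 2·x^5 + 9·x^4 + 7·x^3 + 7·x^2 + 12·x + 5 (coefficients mod 13)
  leading term 2·x^5: subtract (2·x)·f(x) = 2·x^5 + 6·x^4 + 11·x^3 + 5·x^2 + 3·x, leaving 3·x^4 + 9·x^3 + 2·x^2 + 9·x + 5 (coefficients mod 13)
  leading term 3·x^4: subtract (3)·f(x) = 3·x^4 + 9·x^3 + 10·x^2 + x + 11, leaving 5·x^2 + 8·x + 7 (coefficients mod 13)
The degree is now < 4, so this is the remainder. Hence a · b ≡ 5·x^2 + 8·x + 7 in F_13[x]/(f).

Final answer: a · b ≡ 5·x^2 + 8·x + 7 (mod f(x))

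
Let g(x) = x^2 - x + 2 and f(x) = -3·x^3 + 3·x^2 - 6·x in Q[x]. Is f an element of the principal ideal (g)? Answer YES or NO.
YES

In Q[x] the ideal (g) consists of all multiples of g, so f ∈ (g) iff g | f, i.e. iff the remainder of f on division by g is 0. Divide f by g (g is monic, so eliminate the leading term of the running remainder at each step):
  leading term -3·x^3: subtract (-3·x)·g(x) = -3·x^3 + 3·x^2 - 6·x, leaving 0
The remainder is 0, so f(x) = g(x) · h(x) with h(x) = -3·x. Hence g | f, i.e. f ∈ (g).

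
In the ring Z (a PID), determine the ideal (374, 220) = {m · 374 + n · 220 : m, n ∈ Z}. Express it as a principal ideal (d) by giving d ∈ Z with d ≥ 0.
(374, 220) = (22); d = 22

In the PID Z, (a, b) is generated by gcd(a, b). Compute gcd(374, 220) with the extended Euclidean algorithm, tracking rows (r, s, t) with s·374 + t·220 = r:
  row A: (374, 1, 0)   [1·374 + 0·220 = 374]
  row B: (220, 0, 1)   [0·374 + 1·220 = 220]
  374 = 1·220 + 154   → row C = row A − 1·row B = (154, 1, −1)   [check: 1·374 − 1·220 = 154]
  220 = 1·154 + 66   → row D = row B − 1·row C = (66, −1, 2)   [check: −1·374 + 2·220 = 66]
  154 = 2·66 + 22   → row E = row C − 2·row D = (22, 3, −5)   [check: 3·374 − 5·220 = 22]
  66 = 3·22 + 0   → remainder 0, stop. gcd = 22 (last nonzero row E).
So gcd(374, 220) = 22, with Bézout identity 3·374 − 5·220 = 22. Containment (⊇): the Bézout identity exhibits 22 as an element of (374, 220), giving (22) ⊆ (374, 220). Containment (⊆): since 22 | 374 and 22 | 220 (374 = 22·17, 220 = 22·10), every Z-linear combination of 374 and 220 is divisible by 22, so (374, 220) ⊆ (22). Therefore (374, 220) = (22), d = 22.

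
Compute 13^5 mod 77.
76

Use repeated squaring. Binary(5) = 101. Walk through the bits of the exponent 5 left-to-right: at each bit after the leading one, square the running value, then multiply by 13 if the bit is 1 (always reducing mod 77):
  bit 1 = 1 (leading): start with 13.
  bit 2 = 0: square 13^2 = 169 ≡ 15 (mod 77).
  bit 3 = 1: square 15^2 = 225 ≡ 71; bit is 1, so multiply 71·13 = 923 ≡ 76 (mod 77).
Final value: 13^5 ≡ 76 (mod 77).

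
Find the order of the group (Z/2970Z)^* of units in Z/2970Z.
|(Z/2970Z)^*| = 720

(Z/2970Z)^* consists of the classes a with gcd(a, 2970) = 1, so its order is φ(2970). φ is multiplicative, with φ(p^e) = p^e − p^(e−1). Factorise 2970 = 2 · 3^3 · 5 · 11. Then
  φ(2970) = (2 − 1) · (3^3 − 3^2) · (5 − 1) · (11 − 1) = 1 · 18 · 4 · 10 = 720.
Thus |(Z/2970Z)^*| = 720.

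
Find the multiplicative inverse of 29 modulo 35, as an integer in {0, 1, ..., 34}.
29^(−1) ≡ 29 (mod 35)

Apply the extended Euclidean algorithm to (35, 29), tracking rows (r, s, t) with s·35 + t·29 = r. Each division r_prev = q·r_cur + r_new produces the new row as (previous row) − q·(current row):
  row A: (35, 1, 0)   [1·35 + 0·29 = 35]
  row B: (29, 0, 1)   [0·35 + 1·29 = 29]
  35 = 1·29 + 6   → row C = row A − 1·row B = (6, 1, −1)   [check: 1·35 − 1·29 = 6]
  29 = 4·6 + 5   → row D = row B − 4·row C = (5, −4, 5)   [check: −4·35 + 5·29 = 5]
  6 = 1·5 + 1   → row E = row C − 1·row D = (1, 5, −6)   [check: 5·35 − 6·29 = 1]
  5 = 5·1 + 0   → remainder 0, stop. gcd = 1 (last nonzero row E).
The gcd is 1, so 29 is invertible mod 35. The last nonzero row gives 5·35 − 6·29 = 1, so t = −6. So 29^(−1) ≡ −6 ≡ 29 (mod 35). Verify: 29 · 29 = 841 ≡ 1 (mod 35). ✓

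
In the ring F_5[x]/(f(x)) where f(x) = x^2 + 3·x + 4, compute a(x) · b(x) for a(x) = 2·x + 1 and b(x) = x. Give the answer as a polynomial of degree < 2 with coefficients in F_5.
a · b ≡ 2 (mod f(x))

Multiply as integer polynomials: a · b = 2·x^2 + x. Reducing coefficients mod 5: a · b ≡ 2·x^2 + x. Now divide by f(x) = x^2 + 3·x + 4 in F_5[x], eliminating the leading term at each step:
  leading term 2·x^2: subtract (2)·f(x) = 2·x^2 + x + 3, leaving 2 (coefficients mod 5)
The degree is now < 2, so this is the remainder. Hence a · b ≡ 2 in F_5[x]/(f).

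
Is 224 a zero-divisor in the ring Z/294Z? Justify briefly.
gcd(224, 294) = 14 > 1, so 224 is not a unit in Z/294Z. In Z/nZ every nonzero non-unit is a zero-divisor: explicitly, take b = 294/gcd = 21 ≠ 0 (mod 294); then 224·21 = 4704 = 16·294, i.e. 224·21 ≡ 0 (mod 294). So 224 is a zero-divisor.

Final answer: YES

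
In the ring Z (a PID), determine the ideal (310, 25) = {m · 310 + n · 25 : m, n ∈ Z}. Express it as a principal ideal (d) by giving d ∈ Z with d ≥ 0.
In the PID Z, (a, b) is generated by gcd(a, b). Compute gcd(310, 25) with the extended Euclidean algorithm, tracking rows (r, s, t) with s·310 + t·25 = r:
  row A: (310, 1, 0)   [1·310 + 0·25 = 310]
  row B: (25, 0, 1)   [0·310 + 1·25 = 25]
  310 = 12·25 + 10   → row C = row A − 12·row B = (10, 1, −12)   [check: 1·310 − 12·25 = 10]
  25 = 2·10 + 5   → row D = row B − 2·row C = (5, −2, 25)   [check: −2·310 + 25·25 = 5]
  10 = 2·5 + 0   → remainder 0, stop. gcd = 5 (last nonzero row D).
So gcd(310, 25) = 5, with Bézout identity −2·310 + 25·25 = 5. Containment (⊇): the Bézout identity exhibits 5 as an element of (310, 25), giving (5) ⊆ (310, 25). Containment (⊆): since 5 | 310 and 5 | 25 (310 = 5·62, 25 = 5·5), every Z-linear combination of 310 and 25 is divisible by 5, so (310, 25) ⊆ (5). Therefore (310, 25) = (5), d = 5.

Final answer: (310, 25) = (5); d = 5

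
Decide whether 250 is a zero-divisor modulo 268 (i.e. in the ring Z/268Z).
YES

gcd(250, 268) = 2 > 1, so 250 is not a unit in Z/268Z. In Z/nZ every nonzero non-unit is a zero-divisor: explicitly, take b = 268/gcd = 134 ≠ 0 (mod 268); then 250·134 = 33500 = 125·268, i.e. 250·134 ≡ 0 (mod 268). So 250 is a zero-divisor.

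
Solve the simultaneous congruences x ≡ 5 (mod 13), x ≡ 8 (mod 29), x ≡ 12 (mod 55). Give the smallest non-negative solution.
The moduli 13, 29, 55 are pairwise coprime, so by the CRT there is a unique solution mod 13·29·55 = 20735.
Solve by successive substitution. Start with x ≡ 5 (mod 13).
  Combine with x ≡ 8 (mod 29): write x = 5 + 13·t and require 5 + 13·t ≡ 8 (mod 29), i.e. 13·t ≡ 8 − 5 ≡ 3 (mod 29). Since 13^(−1) ≡ 9 (mod 29), t ≡ 9·3 ≡ 27 (mod 29). So x ≡ 5 + 13·27 = 356 (mod 377).
  Combine with x ≡ 12 (mod 55): write x = 356 + 377·t and require 356 + 377·t ≡ 12 (mod 55), i.e. 377·t ≡ 12 − 356 ≡ 41 (mod 55). Since 377^(−1) ≡ 48 (mod 55) (377 ≡ 47 (mod 55)), t ≡ 48·41 ≡ 43 (mod 55). So x ≡ 356 + 377·43 = 16567 (mod 20735).
Unique solution in [0, 20735): x = 16567.

Final answer: x ≡ 16567 (mod 20735); the representative in [0, 20735) is 16567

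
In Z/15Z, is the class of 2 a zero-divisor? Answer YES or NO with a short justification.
gcd(2, 15) = 1, so 2 is a unit in Z/15Z (it has a multiplicative inverse). A unit cannot be a zero-divisor: if 2·b ≡ 0 then multiplying both sides by 2^(−1) gives b ≡ 0. So 2 is not a zero-divisor.

Final answer: NO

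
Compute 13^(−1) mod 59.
13^(−1) ≡ 50 (mod 59)

Apply the extended Euclidean algorithm to (59, 13), tracking rows (r, s, t) with s·59 + t·13 = r. Each division r_prev = q·r_cur + r_new produces the new row as (previous row) − q·(current row):
  row A: (59, 1, 0)   [1·59 + 0·13 = 59]
  row B: (13, 0, 1)   [0·59 + 1·13 = 13]
  59 = 4·13 + 7   → row C = row A − 4·row B = (7, 1, −4)   [check: 1·59 − 4·13 = 7]
  13 = 1·7 + 6   → row D = row B − 1·row C = (6, −1, 5)   [check: −1·59 + 5·13 = 6]
  7 = 1·6 + 1   → row E = row C − 1·row D = (1, 2, −9)   [check: 2·59 − 9·13 = 1]
  6 = 6·1 + 0   → remainder 0, stop. gcd = 1 (last nonzero row E).
The gcd is 1, so 13 is invertible mod 59. The last nonzero row gives 2·59 − 9·13 = 1, so t = −9. So 13^(−1) ≡ −9 ≡ 50 (mod 59). Verify: 13 · 50 = 650 ≡ 1 (mod 59). ✓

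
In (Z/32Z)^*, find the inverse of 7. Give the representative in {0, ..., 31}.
7^(−1) ≡ 23 (mod 32)

Apply the extended Euclidean algorithm to (32, 7), tracking rows (r, s, t) with s·32 + t·7 = r. Each division r_prev = q·r_cur + r_new produces the new row as (previous row) − q·(current row):
  row A: (32, 1, 0)   [1·32 + 0·7 = 32]
  row B: (7, 0, 1)   [0·32 + 1·7 = 7]
  32 = 4·7 + 4   → row C = row A − 4·row B = (4, 1, −4)   [check: 1·32 − 4·7 = 4]
  7 = 1·4 + 3   → row D = row B − 1·row C = (3, −1, 5)   [check: −1·32 + 5·7 = 3]
  4 = 1·3 + 1   → row E = row C − 1·row D = (1, 2, −9)   [check: 2·32 − 9·7 = 1]
  3 = 3·1 + 0   → remainder 0, stop. gcd = 1 (last nonzero row E).
The gcd is 1, so 7 is invertible mod 32. The last nonzero row gives 2·32 − 9·7 = 1, so t = −9. So 7^(−1) ≡ −9 ≡ 23 (mod 32). Verify: 7 · 23 = 161 ≡ 1 (mod 32). ✓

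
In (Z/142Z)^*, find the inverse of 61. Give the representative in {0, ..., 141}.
Apply the extended Euclidean algorithm to (142, 61), tracking rows (r, s, t) with s·142 + t·61 = r. Each division r_prev = q·r_cur + r_new produces the new row as (previous row) − q·(current row):
  row A: (142, 1, 0)   [1·142 + 0·61 = 142]
  row B: (61, 0, 1)   [0·142 + 1·61 = 61]
  142 = 2·61 + 20   → row C = row A − 2·row B = (20, 1, −2)   [check: 1·142 − 2·61 = 20]
  61 = 3·20 + 1   → row D = row B − 3·row C = (1, −3, 7)   [check: −3·142 + 7·61 = 1]
  20 = 20·1 + 0   → remainder 0, stop. gcd = 1 (last nonzero row D).
The gcd is 1, so 61 is invertible mod 142. The last nonzero row gives −3·142 + 7·61 = 1, so t = 7. So 61^(−1) ≡ 7 (mod 142). Verify: 61 · 7 = 427 ≡ 1 (mod 142). ✓

Final answer: 61^(−1) ≡ 7 (mod 142)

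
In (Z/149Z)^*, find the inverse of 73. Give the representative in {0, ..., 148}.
73^(−1) ≡ 49 (mod 149)

Apply the extended Euclidean algorithm to (149, 73), tracking rows (r, s, t) with s·149 + t·73 = r. Each division r_prev = q·r_cur + r_new produces the new row as (previous row) − q·(current row):
  row A: (149, 1, 0)   [1·149 + 0·73 = 149]
  row B: (73, 0, 1)   [0·149 + 1·73 = 73]
  149 = 2·73 + 3   → row C = row A − 2·row B = (3, 1, −2)   [check: 1·149 − 2·73 = 3]
  73 = 24·3 + 1   → row D = row B − 24·row C = (1, −24, 49)   [check: −24·149 + 49·73 = 1]
  3 = 3·1 + 0   → remainder 0, stop. gcd = 1 (last nonzero row D).
The gcd is 1, so 73 is invertible mod 149. The last nonzero row gives −24·149 + 49·73 = 1, so t = 49. So 73^(−1) ≡ 49 (mod 149). Verify: 73 · 49 = 3577 ≡ 1 (mod 149). ✓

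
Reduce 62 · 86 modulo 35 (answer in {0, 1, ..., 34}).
Reduce the factors first: 62 ≡ 27, 86 ≡ 16 (mod 35), so 62 · 86 ≡ 27 · 16 (mod 35). 27 · 16 = 432. Dividing by 35: 432 = 12·35 + 12. So (62 · 86) mod 35 = 12.

Final answer: 12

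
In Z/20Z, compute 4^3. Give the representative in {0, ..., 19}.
Use repeated squaring. Binary(3) = 11. Walk through the bits of the exponent 3 left-to-right: at each bit after the leading one, square the running value, then multiply by 4 if the bit is 1 (always reducing mod 20):
  bit 1 = 1 (leading): start with 4.
  bit 2 = 1: square 4^2 = 16; bit is 1, so multiply 16·4 = 64 ≡ 4 (mod 20).
Final value: 4^3 ≡ 4 (mod 20).

Final answer: 4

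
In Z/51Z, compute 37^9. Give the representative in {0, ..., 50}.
31

Use repeated squaring. Binary(9) = 1001. Walk through the bits of the exponent 9 left-to-right: at each bit after the leading one, square the running value, then multiply by 37 if the bit is 1 (always reducing mod 51):
  bit 1 = 1 (leading): start with 37.
  bit 2 = 0: square 37^2 = 1369 ≡ 43 (mod 51).
  bit 3 = 0: square 43^2 = 1849 ≡ 13 (mod 51).
  bit 4 = 1: square 13^2 = 169 ≡ 16; bit is 1, so multiply 16·37 = 592 ≡ 31 (mod 51).
Final value: 37^9 ≡ 31 (mod 51).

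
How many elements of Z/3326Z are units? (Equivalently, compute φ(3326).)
An element a ∈ Z/3326Z is a unit iff gcd(a, 3326) = 1, so the number of units is φ(3326). φ is multiplicative, with φ(p^e) = p^e − p^(e−1). Factorise 3326 = 2 · 1663. Then
  φ(3326) = (2 − 1) · (1663 − 1) = 1 · 1662 = 1662.

Final answer: Z/3326Z has φ(3326) = 1662 units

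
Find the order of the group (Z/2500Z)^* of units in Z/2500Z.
|(Z/2500Z)^*| = 1000

(Z/2500Z)^* consists of the classes a with gcd(a, 2500) = 1, so its order is φ(2500). φ is multiplicative, with φ(p^e) = p^e − p^(e−1). Factorise 2500 = 2^2 · 5^4. Then
  φ(2500) = (2^2 − 2^1) · (5^4 − 5^3) = 2 · 500 = 1000.
Thus |(Z/2500Z)^*| = 1000.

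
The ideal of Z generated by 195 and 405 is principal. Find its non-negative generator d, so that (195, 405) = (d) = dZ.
(195, 405) = (15); d = 15

In the PID Z, (a, b) is generated by gcd(a, b). Compute gcd(405, 195) with the extended Euclidean algorithm, tracking rows (r, s, t) with s·405 + t·195 = r:
  row A: (405, 1, 0)   [1·405 + 0·195 = 405]
  row B: (195, 0, 1)   [0·405 + 1·195 = 195]
  405 = 2·195 + 15   → row C = row A − 2·row B = (15, 1, −2)   [check: 1·405 − 2·195 = 15]
  195 = 13·15 + 0   → remainder 0, stop. gcd = 15 (last nonzero row C).
So gcd(195, 405) = 15, with Bézout identity 1·405 − 2·195 = 15. Containment (⊇): the Bézout identity exhibits 15 as an element of (195, 405), giving (15) ⊆ (195, 405). Containment (⊆): since 15 | 195 and 15 | 405 (195 = 15·13, 405 = 15·27), every Z-linear combination of 195 and 405 is divisible by 15, so (195, 405) ⊆ (15). Therefore (195, 405) = (15), d = 15.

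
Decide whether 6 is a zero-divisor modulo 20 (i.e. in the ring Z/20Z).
YES

gcd(6, 20) = 2 > 1, so 6 is not a unit in Z/20Z. In Z/nZ every nonzero non-unit is a zero-divisor: explicitly, take b = 20/gcd = 10 ≠ 0 (mod 20); then 6·10 = 60 = 3·20, i.e. 6·10 ≡ 0 (mod 20). So 6 is a zero-divisor.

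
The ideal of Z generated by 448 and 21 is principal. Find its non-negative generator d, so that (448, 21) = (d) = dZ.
In the PID Z, (a, b) is generated by gcd(a, b). Compute gcd(448, 21) with the extended Euclidean algorithm, tracking rows (r, s, t) with s·448 + t·21 = r:
  row A: (448, 1, 0)   [1·448 + 0·21 = 448]
  row B: (21, 0, 1)   [0·448 + 1·21 = 21]
  448 = 21·21 + 7   → row C = row A − 21·row B = (7, 1, −21)   [check: 1·448 − 21·21 = 7]
  21 = 3·7 + 0   → remainder 0, stop. gcd = 7 (last nonzero row C).
So gcd(448, 21) = 7, with Bézout identity 1·448 − 21·21 = 7. Containment (⊇): the Bézout identity exhibits 7 as an element of (448, 21), giving (7) ⊆ (448, 21). Containment (⊆): since 7 | 448 and 7 | 21 (448 = 7·64, 21 = 7·3), every Z-linear combination of 448 and 21 is divisible by 7, so (448, 21) ⊆ (7). Therefore (448, 21) = (7), d = 7.

Final answer: (448, 21) = (7); d = 7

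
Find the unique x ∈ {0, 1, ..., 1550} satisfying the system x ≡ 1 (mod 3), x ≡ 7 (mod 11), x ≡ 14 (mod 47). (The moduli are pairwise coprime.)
The moduli 3, 11, 47 are pairwise coprime, so by the CRT there is a unique solution mod 3·11·47 = 1551.
Solve by successive substitution. Start with x ≡ 1 (mod 3).
  Combine with x ≡ 7 (mod 11): write x = 1 + 3·t and require 1 + 3·t ≡ 7 (mod 11), i.e. 3·t ≡ 7 − 1 ≡ 6 (mod 11). Since 3^(−1) ≡ 4 (mod 11), t ≡ 4·6 ≡ 2 (mod 11). So x ≡ 1 + 3·2 = 7 (mod 33).
  Combine with x ≡ 14 (mod 47): write x = 7 + 33·t and require 7 + 33·t ≡ 14 (mod 47), i.e. 33·t ≡ 14 − 7 ≡ 7 (mod 47). Since 33^(−1) ≡ 10 (mod 47), t ≡ 10·7 ≡ 23 (mod 47). So x ≡ 7 + 33·23 = 766 (mod 1551).
Unique solution in [0, 1551): x = 766.

Final answer: x ≡ 766 (mod 1551); the representative in [0, 1551) is 766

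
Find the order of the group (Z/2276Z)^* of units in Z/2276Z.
(Z/2276Z)^* consists of the classes a with gcd(a, 2276) = 1, so its order is φ(2276). φ is multiplicative, with φ(p^e) = p^e − p^(e−1). Factorise 2276 = 2^2 · 569. Then
  φ(2276) = (2^2 − 2^1) · (569 − 1) = 2 · 568 = 1136.
Thus |(Z/2276Z)^*| = 1136.

Final answer: |(Z/2276Z)^*| = 1136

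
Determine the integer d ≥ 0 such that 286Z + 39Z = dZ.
In the PID Z, (a, b) is generated by gcd(a, b). Compute gcd(286, 39) with the extended Euclidean algorithm, tracking rows (r, s, t) with s·286 + t·39 = r:
  row A: (286, 1, 0)   [1·286 + 0·39 = 286]
  row B: (39, 0, 1)   [0·286 + 1·39 = 39]
  286 = 7·39 + 13   → row C = row A − 7·row B = (13, 1, −7)   [check: 1·286 − 7·39 = 13]
  39 = 3·13 + 0   → remainder 0, stop. gcd = 13 (last nonzero row C).
So gcd(286, 39) = 13, with Bézout identity 1·286 − 7·39 = 13. Containment (⊇): the Bézout identity exhibits 13 as an element of (286, 39), giving (13) ⊆ (286, 39). Containment (⊆): since 13 | 286 and 13 | 39 (286 = 13·22, 39 = 13·3), every Z-linear combination of 286 and 39 is divisible by 13, so (286, 39) ⊆ (13). Therefore (286, 39) = (13), d = 13.

Final answer: (286, 39) = (13); d = 13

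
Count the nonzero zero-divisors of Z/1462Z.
In Z/1462Z each nonzero element is either a unit (gcd with 1462 is 1) or a zero-divisor (gcd > 1). The number of units is φ(1462): factorise 1462 = 2 · 17 · 43, so φ(1462) = (2 − 1) · (17 − 1) · (43 − 1) = 1 · 16 · 42 = 672. The nonzero elements number 1462 − 1 = 1461. Hence the nonzero zero-divisors number 1461 − 672 = 789.

Final answer: Z/1462Z has 789 nonzero zero-divisors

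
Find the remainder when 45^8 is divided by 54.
Use repeated squaring. Binary(8) = 1000. Walk through the bits of the exponent 8 left-to-right: at each bit after the leading one, square the running value, then multiply by 45 if the bit is 1 (always reducing mod 54):
  bit 1 = 1 (leading): start with 45.
  bit 2 = 0: square 45^2 = 2025 ≡ 27 (mod 54).
  bit 3 = 0: square 27^2 = 729 ≡ 27 (mod 54).
  bit 4 = 0: square 27^2 = 729 ≡ 27 (mod 54).
Final value: 45^8 ≡ 27 (mod 54).

Final answer: 27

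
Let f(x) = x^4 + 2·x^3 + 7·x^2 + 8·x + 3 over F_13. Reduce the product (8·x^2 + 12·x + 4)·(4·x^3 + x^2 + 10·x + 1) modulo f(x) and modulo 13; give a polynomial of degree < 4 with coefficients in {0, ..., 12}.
a · b ≡ 4·x^3 + 10·x^2 + 7·x + 2 (mod f(x))

Multiply as integer polynomials: a · b = 32·x^5 + 56·x^4 + 108·x^3 + 132·x^2 + 52·x + 4. Reducing coefficients mod 13: a · b ≡ 6·x^5 + 4·x^4 + 4·x^3 + 2·x^2 + 4. Now divide by f(x) = x^4 + 2·x^3 + 7·x^2 + 8·x + 3 in F_13[x], eliminating the leading term at each step:
  leading term 6·x^5: subtract (6·x)·f(x) = 6·x^5 + 12·x^4 + 3·x^3 + 9·x^2 + 5·x, leaving 5·x^4 + x^3 + 6·x^2 + 8·x + 4 (coefficients mod 13)
  leading term 5·x^4: subtract (5)·f(x) = 5·x^4 + 10·x^3 + 9·x^2 + x + 2, leaving 4·x^3 + 10·x^2 + 7·x + 2 (coefficients mod 13)
The degree is now < 4, so this is the remainder. Hence a · b ≡ 4·x^3 + 10·x^2 + 7·x + 2 in F_13[x]/(f).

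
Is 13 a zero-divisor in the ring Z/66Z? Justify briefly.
gcd(13, 66) = 1, so 13 is a unit in Z/66Z (it has a multiplicative inverse). A unit cannot be a zero-divisor: if 13·b ≡ 0 then multiplying both sides by 13^(−1) gives b ≡ 0. So 13 is not a zero-divisor.

Final answer: NO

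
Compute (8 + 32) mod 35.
Both summands are already reduced mod 35. 8 + 32 = 40; 40 = 1·35 + 5, so (8 + 32) mod 35 = 5.

Final answer: 5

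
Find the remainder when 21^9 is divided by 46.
Use repeated squaring. Binary(9) = 1001. Walk through the bits of the exponent 9 left-to-right: at each bit after the leading one, square the running value, then multiply by 21 if the bit is 1 (always reducing mod 46):
  bit 1 = 1 (leading): start with 21.
  bit 2 = 0: square 21^2 = 441 ≡ 27 (mod 46).
  bit 3 = 0: square 27^2 = 729 ≡ 39 (mod 46).
  bit 4 = 1: square 39^2 = 1521 ≡ 3; bit is 1, so multiply 3·21 = 63 ≡ 17 (mod 46).
Final value: 21^9 ≡ 17 (mod 46).

Final answer: 17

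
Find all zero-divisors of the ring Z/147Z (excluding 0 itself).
An element a ∈ Z/147Z (with a ≠ 0) is a zero-divisor iff gcd(a, 147) > 1 (because a is a unit precisely when gcd(a, n) = 1, and in Z/nZ every nonzero, non-unit element is a zero-divisor). Scan a = 1, ..., 146 and keep those with gcd(a, 147) > 1:
  gcd(3, 147) = 3, gcd(6, 147) = 3, gcd(7, 147) = 7, gcd(9, 147) = 3, gcd(12, 147) = 3, gcd(14, 147) = 7, gcd(15, 147) = 3, gcd(18, 147) = 3, gcd(21, 147) = 21, gcd(24, 147) = 3, gcd(27, 147) = 3, gcd(28, 147) = 7, gcd(30, 147) = 3, gcd(33, 147) = 3, gcd(35, 147) = 7, gcd(36, 147) = 3, gcd(39, 147) = 3, gcd(42, 147) = 21, gcd(45, 147) = 3, gcd(48, 147) = 3, gcd(49, 147) = 49, gcd(51, 147) = 3, gcd(54, 147) = 3, gcd(56, 147) = 7, gcd(57, 147) = 3, gcd(60, 147) = 3, gcd(63, 147) = 21, gcd(66, 147) = 3, gcd(69, 147) = 3, gcd(70, 147) = 7, gcd(72, 147) = 3, gcd(75, 147) = 3, gcd(77, 147) = 7, gcd(78, 147) = 3, gcd(81, 147) = 3, gcd(84, 147) = 21, gcd(87, 147) = 3, gcd(90, 147) = 3, gcd(91, 147) = 7, gcd(93, 147) = 3, gcd(96, 147) = 3, gcd(98, 147) = 49, gcd(99, 147) = 3, gcd(102, 147) = 3, gcd(105, 147) = 21, gcd(108, 147) = 3, gcd(111, 147) = 3, gcd(112, 147) = 7, gcd(114, 147) = 3, gcd(117, 147) = 3, gcd(119, 147) = 7, gcd(120, 147) = 3, gcd(123, 147) = 3, gcd(126, 147) = 21, gcd(129, 147) = 3, gcd(132, 147) = 3, gcd(133, 147) = 7, gcd(135, 147) = 3, gcd(138, 147) = 3, gcd(140, 147) = 7, gcd(141, 147) = 3, gcd(144, 147) = 3.
All other a ∈ {1, ..., 146} have gcd(a, 147) = 1 and are units. So the nonzero zero-divisors are exactly the 62 values of a appearing in this scan.

Final answer: nonzero zero-divisors of Z/147Z = {3, 6, 7, 9, 12, 14, 15, 18, 21, 24, 27, 28, 30, 33, 35, 36, 39, 42, 45, 48, 49, 51, 54, 56, 57, 60, 63, 66, 69, 70, 72, 75, 77, 78, 81, 84, 87, 90, 91, 93, 96, 98, 99, 102, 105, 108, 111, 112, 114, 117, 119, 120, 123, 126, 129, 132, 133, 135, 138, 140, 141, 144}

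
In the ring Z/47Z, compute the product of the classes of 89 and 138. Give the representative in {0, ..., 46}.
15

Reduce the factors first: 89 ≡ 42, 138 ≡ 44 (mod 47), so 89 · 138 ≡ 42 · 44 (mod 47). 42 · 44 = 1848. Dividing by 47: 1848 = 39·47 + 15. So (89 · 138) mod 47 = 15.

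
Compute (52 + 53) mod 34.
Reduce the summands first: 52 ≡ 18, 53 ≡ 19 (mod 34), so 52 + 53 ≡ 18 + 19 (mod 34). 18 + 19 = 37; 37 = 1·34 + 3, so (52 + 53) mod 34 = 3.

Final answer: 3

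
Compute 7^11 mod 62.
Use repeated squaring. Binary(11) = 1011. Walk through the bits of the exponent 11 left-to-right: at each bit after the leading one, square the running value, then multiply by 7 if the bit is 1 (always reducing mod 62):
  bit 1 = 1 (leading): start with 7.
  bit 2 = 0: square 7^2 = 49 (mod 62).
  bit 3 = 1: square 49^2 = 2401 ≡ 45; bit is 1, so multiply 45·7 = 315 ≡ 5 (mod 62).
  bit 4 = 1: square 5^2 = 25; bit is 1, so multiply 25·7 = 175 ≡ 51 (mod 62).
Final value: 7^11 ≡ 51 (mod 62).

Final answer: 51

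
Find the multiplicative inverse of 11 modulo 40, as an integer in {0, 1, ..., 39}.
11^(−1) ≡ 11 (mod 40)

Apply the extended Euclidean algorithm to (40, 11), tracking rows (r, s, t) with s·40 + t·11 = r. Each division r_prev = q·r_cur + r_new produces the new row as (previous row) − q·(current row):
  row A: (40, 1, 0)   [1·40 + 0·11 = 40]
  row B: (11, 0, 1)   [0·40 + 1·11 = 11]
  40 = 3·11 + 7   → row C = row A − 3·row B = (7, 1, −3)   [check: 1·40 − 3·11 = 7]
  11 = 1·7 + 4   → row D = row B − 1·row C = (4, −1, 4)   [check: −1·40 + 4·11 = 4]
  7 = 1·4 + 3   → row E = row C − 1·row D = (3, 2, −7)   [check: 2·40 − 7·11 = 3]
  4 = 1·3 + 1   → row F = row D − 1·row E = (1, −3, 11)   [check: −3·40 + 11·11 = 1]
  3 = 3·1 + 0   → remainder 0, stop. gcd = 1 (last nonzero row F).
The gcd is 1, so 11 is invertible mod 40. The last nonzero row gives −3·40 + 11·11 = 1, so t = 11. So 11^(−1) ≡ 11 (mod 40). Verify: 11 · 11 = 121 ≡ 1 (mod 40). ✓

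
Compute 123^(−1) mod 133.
Apply the extended Euclidean algorithm to (133, 123), tracking rows (r, s, t) with s·133 + t·123 = r. Each division r_prev = q·r_cur + r_new produces the new row as (previous row) − q·(current row):
  row A: (133, 1, 0)   [1·133 + 0·123 = 133]
  row B: (123, 0, 1)   [0·133 + 1·123 = 123]
  133 = 1·123 + 10   → row C = row A − 1·row B = (10, 1, −1)   [check: 1·133 − 1·123 = 10]
  123 = 12·10 + 3   → row D = row B − 12·row C = (3, −12, 13)   [check: −12·133 + 13·123 = 3]
  10 = 3·3 + 1   → row E = row C − 3·row D = (1, 37, −40)   [check: 37·133 − 40·123 = 1]
  3 = 3·1 + 0   → remainder 0, stop. gcd = 1 (last nonzero row E).
The gcd is 1, so 123 is invertible mod 133. The last nonzero row gives 37·133 − 40·123 = 1, so t = −40. So 123^(−1) ≡ −40 ≡ 93 (mod 133). Verify: 123 · 93 = 11439 ≡ 1 (mod 133). ✓

Final answer: 123^(−1) ≡ 93 (mod 133)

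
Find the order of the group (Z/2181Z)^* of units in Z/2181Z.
|(Z/2181Z)^*| = 1452

(Z/2181Z)^* consists of the classes a with gcd(a, 2181) = 1, so its order is φ(2181). φ is multiplicative, with φ(p^e) = p^e − p^(e−1). Factorise 2181 = 3 · 727. Then
  φ(2181) = (3 − 1) · (727 − 1) = 2 · 726 = 1452.
Thus |(Z/2181Z)^*| = 1452.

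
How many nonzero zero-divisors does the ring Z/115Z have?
In Z/115Z each nonzero element is either a unit (gcd with 115 is 1) or a zero-divisor (gcd > 1). The number of units is φ(115): factorise 115 = 5 · 23, so φ(115) = (5 − 1) · (23 − 1) = 4 · 22 = 88. The nonzero elements number 115 − 1 = 114. Hence the nonzero zero-divisors number 114 − 88 = 26.

Final answer: Z/115Z has 26 nonzero zero-divisors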